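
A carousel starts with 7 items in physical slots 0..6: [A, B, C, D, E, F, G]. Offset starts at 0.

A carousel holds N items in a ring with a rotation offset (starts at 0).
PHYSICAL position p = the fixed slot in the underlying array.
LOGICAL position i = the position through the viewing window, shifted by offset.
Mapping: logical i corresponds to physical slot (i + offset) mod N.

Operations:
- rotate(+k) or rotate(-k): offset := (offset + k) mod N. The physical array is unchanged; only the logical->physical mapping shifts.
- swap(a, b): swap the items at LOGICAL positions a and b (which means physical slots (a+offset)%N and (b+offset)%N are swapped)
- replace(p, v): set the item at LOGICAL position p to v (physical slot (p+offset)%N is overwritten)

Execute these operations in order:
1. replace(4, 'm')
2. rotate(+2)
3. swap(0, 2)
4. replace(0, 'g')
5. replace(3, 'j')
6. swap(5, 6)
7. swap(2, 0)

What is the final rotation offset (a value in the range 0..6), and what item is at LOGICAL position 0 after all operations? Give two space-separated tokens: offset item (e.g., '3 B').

Answer: 2 C

Derivation:
After op 1 (replace(4, 'm')): offset=0, physical=[A,B,C,D,m,F,G], logical=[A,B,C,D,m,F,G]
After op 2 (rotate(+2)): offset=2, physical=[A,B,C,D,m,F,G], logical=[C,D,m,F,G,A,B]
After op 3 (swap(0, 2)): offset=2, physical=[A,B,m,D,C,F,G], logical=[m,D,C,F,G,A,B]
After op 4 (replace(0, 'g')): offset=2, physical=[A,B,g,D,C,F,G], logical=[g,D,C,F,G,A,B]
After op 5 (replace(3, 'j')): offset=2, physical=[A,B,g,D,C,j,G], logical=[g,D,C,j,G,A,B]
After op 6 (swap(5, 6)): offset=2, physical=[B,A,g,D,C,j,G], logical=[g,D,C,j,G,B,A]
After op 7 (swap(2, 0)): offset=2, physical=[B,A,C,D,g,j,G], logical=[C,D,g,j,G,B,A]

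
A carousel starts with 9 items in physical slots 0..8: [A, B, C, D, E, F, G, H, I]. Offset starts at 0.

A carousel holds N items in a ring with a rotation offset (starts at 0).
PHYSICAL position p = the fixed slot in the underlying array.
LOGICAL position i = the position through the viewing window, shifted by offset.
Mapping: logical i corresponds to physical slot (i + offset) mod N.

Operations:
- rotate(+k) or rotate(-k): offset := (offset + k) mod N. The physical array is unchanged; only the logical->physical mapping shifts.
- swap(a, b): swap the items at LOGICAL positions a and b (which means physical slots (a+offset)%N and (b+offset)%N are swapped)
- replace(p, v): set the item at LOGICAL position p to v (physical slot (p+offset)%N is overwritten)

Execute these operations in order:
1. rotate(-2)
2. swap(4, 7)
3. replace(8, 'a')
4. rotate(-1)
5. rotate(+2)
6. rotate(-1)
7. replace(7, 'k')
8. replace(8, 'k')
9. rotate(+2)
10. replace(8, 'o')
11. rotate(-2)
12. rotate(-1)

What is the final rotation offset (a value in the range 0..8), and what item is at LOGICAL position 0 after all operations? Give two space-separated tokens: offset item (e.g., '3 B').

Answer: 6 k

Derivation:
After op 1 (rotate(-2)): offset=7, physical=[A,B,C,D,E,F,G,H,I], logical=[H,I,A,B,C,D,E,F,G]
After op 2 (swap(4, 7)): offset=7, physical=[A,B,F,D,E,C,G,H,I], logical=[H,I,A,B,F,D,E,C,G]
After op 3 (replace(8, 'a')): offset=7, physical=[A,B,F,D,E,C,a,H,I], logical=[H,I,A,B,F,D,E,C,a]
After op 4 (rotate(-1)): offset=6, physical=[A,B,F,D,E,C,a,H,I], logical=[a,H,I,A,B,F,D,E,C]
After op 5 (rotate(+2)): offset=8, physical=[A,B,F,D,E,C,a,H,I], logical=[I,A,B,F,D,E,C,a,H]
After op 6 (rotate(-1)): offset=7, physical=[A,B,F,D,E,C,a,H,I], logical=[H,I,A,B,F,D,E,C,a]
After op 7 (replace(7, 'k')): offset=7, physical=[A,B,F,D,E,k,a,H,I], logical=[H,I,A,B,F,D,E,k,a]
After op 8 (replace(8, 'k')): offset=7, physical=[A,B,F,D,E,k,k,H,I], logical=[H,I,A,B,F,D,E,k,k]
After op 9 (rotate(+2)): offset=0, physical=[A,B,F,D,E,k,k,H,I], logical=[A,B,F,D,E,k,k,H,I]
After op 10 (replace(8, 'o')): offset=0, physical=[A,B,F,D,E,k,k,H,o], logical=[A,B,F,D,E,k,k,H,o]
After op 11 (rotate(-2)): offset=7, physical=[A,B,F,D,E,k,k,H,o], logical=[H,o,A,B,F,D,E,k,k]
After op 12 (rotate(-1)): offset=6, physical=[A,B,F,D,E,k,k,H,o], logical=[k,H,o,A,B,F,D,E,k]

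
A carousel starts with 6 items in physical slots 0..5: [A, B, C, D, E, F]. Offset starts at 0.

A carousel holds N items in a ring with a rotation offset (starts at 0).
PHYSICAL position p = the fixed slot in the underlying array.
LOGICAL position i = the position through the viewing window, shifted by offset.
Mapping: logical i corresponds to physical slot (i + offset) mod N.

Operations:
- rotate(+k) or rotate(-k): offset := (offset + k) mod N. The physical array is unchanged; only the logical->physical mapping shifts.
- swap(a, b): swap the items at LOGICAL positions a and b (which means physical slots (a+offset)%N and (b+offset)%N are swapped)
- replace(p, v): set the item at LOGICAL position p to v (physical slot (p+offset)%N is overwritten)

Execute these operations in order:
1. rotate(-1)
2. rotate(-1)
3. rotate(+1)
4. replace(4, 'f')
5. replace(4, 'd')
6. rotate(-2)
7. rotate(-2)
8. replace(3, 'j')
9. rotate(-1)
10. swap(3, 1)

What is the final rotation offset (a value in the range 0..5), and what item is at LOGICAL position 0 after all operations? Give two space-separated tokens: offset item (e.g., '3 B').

After op 1 (rotate(-1)): offset=5, physical=[A,B,C,D,E,F], logical=[F,A,B,C,D,E]
After op 2 (rotate(-1)): offset=4, physical=[A,B,C,D,E,F], logical=[E,F,A,B,C,D]
After op 3 (rotate(+1)): offset=5, physical=[A,B,C,D,E,F], logical=[F,A,B,C,D,E]
After op 4 (replace(4, 'f')): offset=5, physical=[A,B,C,f,E,F], logical=[F,A,B,C,f,E]
After op 5 (replace(4, 'd')): offset=5, physical=[A,B,C,d,E,F], logical=[F,A,B,C,d,E]
After op 6 (rotate(-2)): offset=3, physical=[A,B,C,d,E,F], logical=[d,E,F,A,B,C]
After op 7 (rotate(-2)): offset=1, physical=[A,B,C,d,E,F], logical=[B,C,d,E,F,A]
After op 8 (replace(3, 'j')): offset=1, physical=[A,B,C,d,j,F], logical=[B,C,d,j,F,A]
After op 9 (rotate(-1)): offset=0, physical=[A,B,C,d,j,F], logical=[A,B,C,d,j,F]
After op 10 (swap(3, 1)): offset=0, physical=[A,d,C,B,j,F], logical=[A,d,C,B,j,F]

Answer: 0 A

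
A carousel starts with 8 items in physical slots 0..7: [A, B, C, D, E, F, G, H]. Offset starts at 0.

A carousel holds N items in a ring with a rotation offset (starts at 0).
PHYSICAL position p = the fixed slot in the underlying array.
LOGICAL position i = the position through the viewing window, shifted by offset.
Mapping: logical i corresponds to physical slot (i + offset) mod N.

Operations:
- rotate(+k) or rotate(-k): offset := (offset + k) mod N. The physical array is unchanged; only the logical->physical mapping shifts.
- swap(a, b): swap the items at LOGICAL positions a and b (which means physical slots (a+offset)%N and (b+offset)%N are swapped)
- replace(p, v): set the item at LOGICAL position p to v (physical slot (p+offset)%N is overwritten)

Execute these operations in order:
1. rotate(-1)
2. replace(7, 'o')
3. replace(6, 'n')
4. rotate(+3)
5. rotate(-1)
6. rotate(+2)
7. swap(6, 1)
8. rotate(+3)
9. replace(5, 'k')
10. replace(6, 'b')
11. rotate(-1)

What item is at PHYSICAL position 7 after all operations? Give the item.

After op 1 (rotate(-1)): offset=7, physical=[A,B,C,D,E,F,G,H], logical=[H,A,B,C,D,E,F,G]
After op 2 (replace(7, 'o')): offset=7, physical=[A,B,C,D,E,F,o,H], logical=[H,A,B,C,D,E,F,o]
After op 3 (replace(6, 'n')): offset=7, physical=[A,B,C,D,E,n,o,H], logical=[H,A,B,C,D,E,n,o]
After op 4 (rotate(+3)): offset=2, physical=[A,B,C,D,E,n,o,H], logical=[C,D,E,n,o,H,A,B]
After op 5 (rotate(-1)): offset=1, physical=[A,B,C,D,E,n,o,H], logical=[B,C,D,E,n,o,H,A]
After op 6 (rotate(+2)): offset=3, physical=[A,B,C,D,E,n,o,H], logical=[D,E,n,o,H,A,B,C]
After op 7 (swap(6, 1)): offset=3, physical=[A,E,C,D,B,n,o,H], logical=[D,B,n,o,H,A,E,C]
After op 8 (rotate(+3)): offset=6, physical=[A,E,C,D,B,n,o,H], logical=[o,H,A,E,C,D,B,n]
After op 9 (replace(5, 'k')): offset=6, physical=[A,E,C,k,B,n,o,H], logical=[o,H,A,E,C,k,B,n]
After op 10 (replace(6, 'b')): offset=6, physical=[A,E,C,k,b,n,o,H], logical=[o,H,A,E,C,k,b,n]
After op 11 (rotate(-1)): offset=5, physical=[A,E,C,k,b,n,o,H], logical=[n,o,H,A,E,C,k,b]

Answer: H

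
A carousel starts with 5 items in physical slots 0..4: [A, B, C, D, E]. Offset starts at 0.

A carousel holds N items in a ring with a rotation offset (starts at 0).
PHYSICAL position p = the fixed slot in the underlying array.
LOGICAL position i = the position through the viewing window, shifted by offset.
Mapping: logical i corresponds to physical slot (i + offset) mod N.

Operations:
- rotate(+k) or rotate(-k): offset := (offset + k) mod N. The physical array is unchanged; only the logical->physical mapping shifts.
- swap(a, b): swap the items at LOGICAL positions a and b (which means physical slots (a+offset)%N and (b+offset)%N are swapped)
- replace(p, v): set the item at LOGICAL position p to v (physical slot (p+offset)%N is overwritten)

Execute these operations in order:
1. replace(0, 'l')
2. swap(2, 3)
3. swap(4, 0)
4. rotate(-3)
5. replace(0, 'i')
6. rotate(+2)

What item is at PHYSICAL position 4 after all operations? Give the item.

After op 1 (replace(0, 'l')): offset=0, physical=[l,B,C,D,E], logical=[l,B,C,D,E]
After op 2 (swap(2, 3)): offset=0, physical=[l,B,D,C,E], logical=[l,B,D,C,E]
After op 3 (swap(4, 0)): offset=0, physical=[E,B,D,C,l], logical=[E,B,D,C,l]
After op 4 (rotate(-3)): offset=2, physical=[E,B,D,C,l], logical=[D,C,l,E,B]
After op 5 (replace(0, 'i')): offset=2, physical=[E,B,i,C,l], logical=[i,C,l,E,B]
After op 6 (rotate(+2)): offset=4, physical=[E,B,i,C,l], logical=[l,E,B,i,C]

Answer: l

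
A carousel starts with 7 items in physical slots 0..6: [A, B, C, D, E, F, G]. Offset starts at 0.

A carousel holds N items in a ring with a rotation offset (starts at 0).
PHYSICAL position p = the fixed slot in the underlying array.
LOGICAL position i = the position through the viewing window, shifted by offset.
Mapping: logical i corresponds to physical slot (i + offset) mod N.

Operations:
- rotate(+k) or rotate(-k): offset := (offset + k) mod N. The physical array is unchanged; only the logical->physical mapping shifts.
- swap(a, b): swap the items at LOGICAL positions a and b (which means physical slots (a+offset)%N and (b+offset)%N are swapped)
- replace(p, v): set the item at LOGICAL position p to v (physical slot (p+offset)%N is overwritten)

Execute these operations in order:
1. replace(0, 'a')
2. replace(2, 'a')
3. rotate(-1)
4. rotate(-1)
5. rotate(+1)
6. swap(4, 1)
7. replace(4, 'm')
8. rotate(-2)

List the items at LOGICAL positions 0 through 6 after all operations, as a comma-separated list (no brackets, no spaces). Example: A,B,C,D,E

Answer: E,F,G,D,B,a,m

Derivation:
After op 1 (replace(0, 'a')): offset=0, physical=[a,B,C,D,E,F,G], logical=[a,B,C,D,E,F,G]
After op 2 (replace(2, 'a')): offset=0, physical=[a,B,a,D,E,F,G], logical=[a,B,a,D,E,F,G]
After op 3 (rotate(-1)): offset=6, physical=[a,B,a,D,E,F,G], logical=[G,a,B,a,D,E,F]
After op 4 (rotate(-1)): offset=5, physical=[a,B,a,D,E,F,G], logical=[F,G,a,B,a,D,E]
After op 5 (rotate(+1)): offset=6, physical=[a,B,a,D,E,F,G], logical=[G,a,B,a,D,E,F]
After op 6 (swap(4, 1)): offset=6, physical=[D,B,a,a,E,F,G], logical=[G,D,B,a,a,E,F]
After op 7 (replace(4, 'm')): offset=6, physical=[D,B,a,m,E,F,G], logical=[G,D,B,a,m,E,F]
After op 8 (rotate(-2)): offset=4, physical=[D,B,a,m,E,F,G], logical=[E,F,G,D,B,a,m]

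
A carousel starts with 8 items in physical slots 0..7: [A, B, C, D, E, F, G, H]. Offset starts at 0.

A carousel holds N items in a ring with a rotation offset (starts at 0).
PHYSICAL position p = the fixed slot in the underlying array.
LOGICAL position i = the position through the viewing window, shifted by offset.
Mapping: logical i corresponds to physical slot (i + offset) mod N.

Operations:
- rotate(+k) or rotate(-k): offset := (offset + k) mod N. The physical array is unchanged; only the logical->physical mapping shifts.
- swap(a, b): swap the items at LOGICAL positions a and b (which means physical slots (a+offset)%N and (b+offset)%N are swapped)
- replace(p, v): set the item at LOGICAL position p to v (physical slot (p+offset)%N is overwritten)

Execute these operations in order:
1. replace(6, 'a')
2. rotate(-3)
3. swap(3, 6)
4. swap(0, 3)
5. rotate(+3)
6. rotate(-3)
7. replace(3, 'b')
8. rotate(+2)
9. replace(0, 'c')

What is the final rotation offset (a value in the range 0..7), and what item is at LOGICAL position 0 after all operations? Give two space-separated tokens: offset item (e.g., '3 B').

After op 1 (replace(6, 'a')): offset=0, physical=[A,B,C,D,E,F,a,H], logical=[A,B,C,D,E,F,a,H]
After op 2 (rotate(-3)): offset=5, physical=[A,B,C,D,E,F,a,H], logical=[F,a,H,A,B,C,D,E]
After op 3 (swap(3, 6)): offset=5, physical=[D,B,C,A,E,F,a,H], logical=[F,a,H,D,B,C,A,E]
After op 4 (swap(0, 3)): offset=5, physical=[F,B,C,A,E,D,a,H], logical=[D,a,H,F,B,C,A,E]
After op 5 (rotate(+3)): offset=0, physical=[F,B,C,A,E,D,a,H], logical=[F,B,C,A,E,D,a,H]
After op 6 (rotate(-3)): offset=5, physical=[F,B,C,A,E,D,a,H], logical=[D,a,H,F,B,C,A,E]
After op 7 (replace(3, 'b')): offset=5, physical=[b,B,C,A,E,D,a,H], logical=[D,a,H,b,B,C,A,E]
After op 8 (rotate(+2)): offset=7, physical=[b,B,C,A,E,D,a,H], logical=[H,b,B,C,A,E,D,a]
After op 9 (replace(0, 'c')): offset=7, physical=[b,B,C,A,E,D,a,c], logical=[c,b,B,C,A,E,D,a]

Answer: 7 c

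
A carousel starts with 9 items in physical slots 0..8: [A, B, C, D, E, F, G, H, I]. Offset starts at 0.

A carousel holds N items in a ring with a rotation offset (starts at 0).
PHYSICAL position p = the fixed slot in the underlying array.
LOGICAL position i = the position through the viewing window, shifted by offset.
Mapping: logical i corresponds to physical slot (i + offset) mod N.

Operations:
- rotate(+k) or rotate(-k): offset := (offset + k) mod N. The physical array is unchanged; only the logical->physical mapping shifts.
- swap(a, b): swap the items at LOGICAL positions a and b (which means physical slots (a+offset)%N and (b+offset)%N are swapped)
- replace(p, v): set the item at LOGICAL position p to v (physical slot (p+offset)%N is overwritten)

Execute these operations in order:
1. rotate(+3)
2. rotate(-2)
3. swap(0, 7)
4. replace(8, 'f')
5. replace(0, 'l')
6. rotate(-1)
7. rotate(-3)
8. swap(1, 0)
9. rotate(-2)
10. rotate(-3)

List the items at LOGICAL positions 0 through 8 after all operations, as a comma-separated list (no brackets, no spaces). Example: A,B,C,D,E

Answer: l,C,D,E,F,H,G,B,f

Derivation:
After op 1 (rotate(+3)): offset=3, physical=[A,B,C,D,E,F,G,H,I], logical=[D,E,F,G,H,I,A,B,C]
After op 2 (rotate(-2)): offset=1, physical=[A,B,C,D,E,F,G,H,I], logical=[B,C,D,E,F,G,H,I,A]
After op 3 (swap(0, 7)): offset=1, physical=[A,I,C,D,E,F,G,H,B], logical=[I,C,D,E,F,G,H,B,A]
After op 4 (replace(8, 'f')): offset=1, physical=[f,I,C,D,E,F,G,H,B], logical=[I,C,D,E,F,G,H,B,f]
After op 5 (replace(0, 'l')): offset=1, physical=[f,l,C,D,E,F,G,H,B], logical=[l,C,D,E,F,G,H,B,f]
After op 6 (rotate(-1)): offset=0, physical=[f,l,C,D,E,F,G,H,B], logical=[f,l,C,D,E,F,G,H,B]
After op 7 (rotate(-3)): offset=6, physical=[f,l,C,D,E,F,G,H,B], logical=[G,H,B,f,l,C,D,E,F]
After op 8 (swap(1, 0)): offset=6, physical=[f,l,C,D,E,F,H,G,B], logical=[H,G,B,f,l,C,D,E,F]
After op 9 (rotate(-2)): offset=4, physical=[f,l,C,D,E,F,H,G,B], logical=[E,F,H,G,B,f,l,C,D]
After op 10 (rotate(-3)): offset=1, physical=[f,l,C,D,E,F,H,G,B], logical=[l,C,D,E,F,H,G,B,f]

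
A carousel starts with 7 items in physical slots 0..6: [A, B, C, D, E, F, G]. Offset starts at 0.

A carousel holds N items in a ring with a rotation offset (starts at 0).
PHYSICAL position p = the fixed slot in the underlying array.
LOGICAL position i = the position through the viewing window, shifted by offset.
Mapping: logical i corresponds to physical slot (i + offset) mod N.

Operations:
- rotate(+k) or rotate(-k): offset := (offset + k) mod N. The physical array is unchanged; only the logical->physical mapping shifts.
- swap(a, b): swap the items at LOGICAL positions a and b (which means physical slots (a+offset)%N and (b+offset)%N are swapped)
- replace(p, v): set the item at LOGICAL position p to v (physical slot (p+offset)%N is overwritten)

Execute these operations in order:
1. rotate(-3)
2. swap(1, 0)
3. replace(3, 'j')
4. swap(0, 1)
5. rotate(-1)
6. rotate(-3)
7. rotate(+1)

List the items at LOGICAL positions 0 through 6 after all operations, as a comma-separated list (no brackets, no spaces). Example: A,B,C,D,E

Answer: B,C,D,E,F,G,j

Derivation:
After op 1 (rotate(-3)): offset=4, physical=[A,B,C,D,E,F,G], logical=[E,F,G,A,B,C,D]
After op 2 (swap(1, 0)): offset=4, physical=[A,B,C,D,F,E,G], logical=[F,E,G,A,B,C,D]
After op 3 (replace(3, 'j')): offset=4, physical=[j,B,C,D,F,E,G], logical=[F,E,G,j,B,C,D]
After op 4 (swap(0, 1)): offset=4, physical=[j,B,C,D,E,F,G], logical=[E,F,G,j,B,C,D]
After op 5 (rotate(-1)): offset=3, physical=[j,B,C,D,E,F,G], logical=[D,E,F,G,j,B,C]
After op 6 (rotate(-3)): offset=0, physical=[j,B,C,D,E,F,G], logical=[j,B,C,D,E,F,G]
After op 7 (rotate(+1)): offset=1, physical=[j,B,C,D,E,F,G], logical=[B,C,D,E,F,G,j]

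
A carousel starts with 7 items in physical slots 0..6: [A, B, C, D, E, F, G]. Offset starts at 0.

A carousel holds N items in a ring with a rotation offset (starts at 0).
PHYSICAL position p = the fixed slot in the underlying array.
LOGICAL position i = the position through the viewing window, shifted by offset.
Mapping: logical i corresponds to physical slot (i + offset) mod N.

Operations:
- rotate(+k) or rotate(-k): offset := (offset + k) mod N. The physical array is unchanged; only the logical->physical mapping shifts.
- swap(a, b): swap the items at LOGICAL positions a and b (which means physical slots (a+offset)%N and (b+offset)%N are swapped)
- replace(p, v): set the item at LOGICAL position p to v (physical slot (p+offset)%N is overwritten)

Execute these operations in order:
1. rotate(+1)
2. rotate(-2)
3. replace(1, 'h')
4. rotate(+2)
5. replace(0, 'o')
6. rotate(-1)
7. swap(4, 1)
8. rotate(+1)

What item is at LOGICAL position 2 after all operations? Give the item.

After op 1 (rotate(+1)): offset=1, physical=[A,B,C,D,E,F,G], logical=[B,C,D,E,F,G,A]
After op 2 (rotate(-2)): offset=6, physical=[A,B,C,D,E,F,G], logical=[G,A,B,C,D,E,F]
After op 3 (replace(1, 'h')): offset=6, physical=[h,B,C,D,E,F,G], logical=[G,h,B,C,D,E,F]
After op 4 (rotate(+2)): offset=1, physical=[h,B,C,D,E,F,G], logical=[B,C,D,E,F,G,h]
After op 5 (replace(0, 'o')): offset=1, physical=[h,o,C,D,E,F,G], logical=[o,C,D,E,F,G,h]
After op 6 (rotate(-1)): offset=0, physical=[h,o,C,D,E,F,G], logical=[h,o,C,D,E,F,G]
After op 7 (swap(4, 1)): offset=0, physical=[h,E,C,D,o,F,G], logical=[h,E,C,D,o,F,G]
After op 8 (rotate(+1)): offset=1, physical=[h,E,C,D,o,F,G], logical=[E,C,D,o,F,G,h]

Answer: D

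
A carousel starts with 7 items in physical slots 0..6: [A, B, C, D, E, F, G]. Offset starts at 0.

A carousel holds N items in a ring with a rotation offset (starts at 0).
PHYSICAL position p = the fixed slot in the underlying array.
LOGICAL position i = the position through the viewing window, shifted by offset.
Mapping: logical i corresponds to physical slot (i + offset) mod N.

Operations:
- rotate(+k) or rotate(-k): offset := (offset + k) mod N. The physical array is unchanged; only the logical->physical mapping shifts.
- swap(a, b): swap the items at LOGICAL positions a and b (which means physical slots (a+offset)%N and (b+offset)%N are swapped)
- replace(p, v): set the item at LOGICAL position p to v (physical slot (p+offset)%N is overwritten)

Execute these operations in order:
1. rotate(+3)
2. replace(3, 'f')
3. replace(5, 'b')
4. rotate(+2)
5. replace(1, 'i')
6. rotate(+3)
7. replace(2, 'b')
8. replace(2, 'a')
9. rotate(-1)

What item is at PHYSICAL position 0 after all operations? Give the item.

After op 1 (rotate(+3)): offset=3, physical=[A,B,C,D,E,F,G], logical=[D,E,F,G,A,B,C]
After op 2 (replace(3, 'f')): offset=3, physical=[A,B,C,D,E,F,f], logical=[D,E,F,f,A,B,C]
After op 3 (replace(5, 'b')): offset=3, physical=[A,b,C,D,E,F,f], logical=[D,E,F,f,A,b,C]
After op 4 (rotate(+2)): offset=5, physical=[A,b,C,D,E,F,f], logical=[F,f,A,b,C,D,E]
After op 5 (replace(1, 'i')): offset=5, physical=[A,b,C,D,E,F,i], logical=[F,i,A,b,C,D,E]
After op 6 (rotate(+3)): offset=1, physical=[A,b,C,D,E,F,i], logical=[b,C,D,E,F,i,A]
After op 7 (replace(2, 'b')): offset=1, physical=[A,b,C,b,E,F,i], logical=[b,C,b,E,F,i,A]
After op 8 (replace(2, 'a')): offset=1, physical=[A,b,C,a,E,F,i], logical=[b,C,a,E,F,i,A]
After op 9 (rotate(-1)): offset=0, physical=[A,b,C,a,E,F,i], logical=[A,b,C,a,E,F,i]

Answer: A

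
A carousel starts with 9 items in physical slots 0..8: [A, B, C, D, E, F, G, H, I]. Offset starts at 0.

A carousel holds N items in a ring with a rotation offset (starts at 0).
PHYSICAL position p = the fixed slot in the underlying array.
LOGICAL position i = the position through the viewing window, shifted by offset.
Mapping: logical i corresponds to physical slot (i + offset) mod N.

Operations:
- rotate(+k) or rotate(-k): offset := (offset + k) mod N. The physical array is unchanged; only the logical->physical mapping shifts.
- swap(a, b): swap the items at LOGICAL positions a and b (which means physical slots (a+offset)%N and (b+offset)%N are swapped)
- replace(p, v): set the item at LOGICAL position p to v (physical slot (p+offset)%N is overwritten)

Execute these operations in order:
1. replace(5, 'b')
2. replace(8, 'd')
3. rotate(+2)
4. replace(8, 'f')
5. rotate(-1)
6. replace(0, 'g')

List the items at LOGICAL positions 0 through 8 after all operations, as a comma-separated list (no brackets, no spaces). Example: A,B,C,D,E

Answer: g,C,D,E,b,G,H,d,A

Derivation:
After op 1 (replace(5, 'b')): offset=0, physical=[A,B,C,D,E,b,G,H,I], logical=[A,B,C,D,E,b,G,H,I]
After op 2 (replace(8, 'd')): offset=0, physical=[A,B,C,D,E,b,G,H,d], logical=[A,B,C,D,E,b,G,H,d]
After op 3 (rotate(+2)): offset=2, physical=[A,B,C,D,E,b,G,H,d], logical=[C,D,E,b,G,H,d,A,B]
After op 4 (replace(8, 'f')): offset=2, physical=[A,f,C,D,E,b,G,H,d], logical=[C,D,E,b,G,H,d,A,f]
After op 5 (rotate(-1)): offset=1, physical=[A,f,C,D,E,b,G,H,d], logical=[f,C,D,E,b,G,H,d,A]
After op 6 (replace(0, 'g')): offset=1, physical=[A,g,C,D,E,b,G,H,d], logical=[g,C,D,E,b,G,H,d,A]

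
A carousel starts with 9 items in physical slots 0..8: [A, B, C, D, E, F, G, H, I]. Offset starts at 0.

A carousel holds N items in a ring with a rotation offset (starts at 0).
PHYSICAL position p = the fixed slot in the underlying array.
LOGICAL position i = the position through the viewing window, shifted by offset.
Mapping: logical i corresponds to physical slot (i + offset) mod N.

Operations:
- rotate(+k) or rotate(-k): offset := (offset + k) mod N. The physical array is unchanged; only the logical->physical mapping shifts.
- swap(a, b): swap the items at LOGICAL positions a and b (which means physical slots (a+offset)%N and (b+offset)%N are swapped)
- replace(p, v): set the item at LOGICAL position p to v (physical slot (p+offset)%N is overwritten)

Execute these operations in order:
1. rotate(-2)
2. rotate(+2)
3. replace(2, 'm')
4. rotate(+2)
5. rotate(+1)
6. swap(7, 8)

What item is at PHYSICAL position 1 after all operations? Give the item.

After op 1 (rotate(-2)): offset=7, physical=[A,B,C,D,E,F,G,H,I], logical=[H,I,A,B,C,D,E,F,G]
After op 2 (rotate(+2)): offset=0, physical=[A,B,C,D,E,F,G,H,I], logical=[A,B,C,D,E,F,G,H,I]
After op 3 (replace(2, 'm')): offset=0, physical=[A,B,m,D,E,F,G,H,I], logical=[A,B,m,D,E,F,G,H,I]
After op 4 (rotate(+2)): offset=2, physical=[A,B,m,D,E,F,G,H,I], logical=[m,D,E,F,G,H,I,A,B]
After op 5 (rotate(+1)): offset=3, physical=[A,B,m,D,E,F,G,H,I], logical=[D,E,F,G,H,I,A,B,m]
After op 6 (swap(7, 8)): offset=3, physical=[A,m,B,D,E,F,G,H,I], logical=[D,E,F,G,H,I,A,m,B]

Answer: m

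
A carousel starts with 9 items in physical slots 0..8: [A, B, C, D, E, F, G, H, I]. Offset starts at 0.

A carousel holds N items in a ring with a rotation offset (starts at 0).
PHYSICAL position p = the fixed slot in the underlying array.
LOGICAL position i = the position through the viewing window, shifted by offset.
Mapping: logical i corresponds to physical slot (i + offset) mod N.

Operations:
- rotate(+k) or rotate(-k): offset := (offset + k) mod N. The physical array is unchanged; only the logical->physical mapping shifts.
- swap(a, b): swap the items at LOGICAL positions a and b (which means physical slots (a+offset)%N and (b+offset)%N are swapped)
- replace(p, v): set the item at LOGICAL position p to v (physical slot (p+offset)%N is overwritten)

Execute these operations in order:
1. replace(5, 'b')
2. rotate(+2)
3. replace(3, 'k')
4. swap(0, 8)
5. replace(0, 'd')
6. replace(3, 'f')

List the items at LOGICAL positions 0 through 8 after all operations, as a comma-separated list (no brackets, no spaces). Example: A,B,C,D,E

After op 1 (replace(5, 'b')): offset=0, physical=[A,B,C,D,E,b,G,H,I], logical=[A,B,C,D,E,b,G,H,I]
After op 2 (rotate(+2)): offset=2, physical=[A,B,C,D,E,b,G,H,I], logical=[C,D,E,b,G,H,I,A,B]
After op 3 (replace(3, 'k')): offset=2, physical=[A,B,C,D,E,k,G,H,I], logical=[C,D,E,k,G,H,I,A,B]
After op 4 (swap(0, 8)): offset=2, physical=[A,C,B,D,E,k,G,H,I], logical=[B,D,E,k,G,H,I,A,C]
After op 5 (replace(0, 'd')): offset=2, physical=[A,C,d,D,E,k,G,H,I], logical=[d,D,E,k,G,H,I,A,C]
After op 6 (replace(3, 'f')): offset=2, physical=[A,C,d,D,E,f,G,H,I], logical=[d,D,E,f,G,H,I,A,C]

Answer: d,D,E,f,G,H,I,A,C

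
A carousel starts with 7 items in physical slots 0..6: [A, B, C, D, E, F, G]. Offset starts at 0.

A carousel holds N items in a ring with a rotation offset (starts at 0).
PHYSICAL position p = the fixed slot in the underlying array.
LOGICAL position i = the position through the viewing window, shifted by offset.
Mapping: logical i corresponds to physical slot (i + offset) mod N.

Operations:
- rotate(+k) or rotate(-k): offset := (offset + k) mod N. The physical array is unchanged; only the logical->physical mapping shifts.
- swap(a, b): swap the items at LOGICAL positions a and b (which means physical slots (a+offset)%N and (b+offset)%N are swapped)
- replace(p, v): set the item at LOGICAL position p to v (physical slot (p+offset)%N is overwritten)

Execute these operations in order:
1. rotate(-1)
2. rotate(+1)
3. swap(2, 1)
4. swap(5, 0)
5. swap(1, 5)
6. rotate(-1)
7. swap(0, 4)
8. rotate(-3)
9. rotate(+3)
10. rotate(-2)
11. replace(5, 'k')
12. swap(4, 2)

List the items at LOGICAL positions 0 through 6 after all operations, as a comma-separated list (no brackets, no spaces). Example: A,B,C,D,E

Answer: E,C,A,F,D,k,G

Derivation:
After op 1 (rotate(-1)): offset=6, physical=[A,B,C,D,E,F,G], logical=[G,A,B,C,D,E,F]
After op 2 (rotate(+1)): offset=0, physical=[A,B,C,D,E,F,G], logical=[A,B,C,D,E,F,G]
After op 3 (swap(2, 1)): offset=0, physical=[A,C,B,D,E,F,G], logical=[A,C,B,D,E,F,G]
After op 4 (swap(5, 0)): offset=0, physical=[F,C,B,D,E,A,G], logical=[F,C,B,D,E,A,G]
After op 5 (swap(1, 5)): offset=0, physical=[F,A,B,D,E,C,G], logical=[F,A,B,D,E,C,G]
After op 6 (rotate(-1)): offset=6, physical=[F,A,B,D,E,C,G], logical=[G,F,A,B,D,E,C]
After op 7 (swap(0, 4)): offset=6, physical=[F,A,B,G,E,C,D], logical=[D,F,A,B,G,E,C]
After op 8 (rotate(-3)): offset=3, physical=[F,A,B,G,E,C,D], logical=[G,E,C,D,F,A,B]
After op 9 (rotate(+3)): offset=6, physical=[F,A,B,G,E,C,D], logical=[D,F,A,B,G,E,C]
After op 10 (rotate(-2)): offset=4, physical=[F,A,B,G,E,C,D], logical=[E,C,D,F,A,B,G]
After op 11 (replace(5, 'k')): offset=4, physical=[F,A,k,G,E,C,D], logical=[E,C,D,F,A,k,G]
After op 12 (swap(4, 2)): offset=4, physical=[F,D,k,G,E,C,A], logical=[E,C,A,F,D,k,G]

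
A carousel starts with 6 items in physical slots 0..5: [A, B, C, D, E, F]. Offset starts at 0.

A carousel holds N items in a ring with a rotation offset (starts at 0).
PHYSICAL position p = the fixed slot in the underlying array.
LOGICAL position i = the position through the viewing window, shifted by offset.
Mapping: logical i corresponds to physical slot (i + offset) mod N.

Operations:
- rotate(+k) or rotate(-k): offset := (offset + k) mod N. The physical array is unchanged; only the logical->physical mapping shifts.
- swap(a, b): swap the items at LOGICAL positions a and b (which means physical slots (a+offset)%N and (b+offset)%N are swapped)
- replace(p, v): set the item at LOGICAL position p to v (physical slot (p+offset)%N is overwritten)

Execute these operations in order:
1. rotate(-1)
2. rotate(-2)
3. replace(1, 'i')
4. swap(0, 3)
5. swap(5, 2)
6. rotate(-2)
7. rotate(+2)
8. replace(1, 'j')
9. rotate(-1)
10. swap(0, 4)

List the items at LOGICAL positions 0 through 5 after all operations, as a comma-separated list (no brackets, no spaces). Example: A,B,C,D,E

Answer: D,A,j,C,F,B

Derivation:
After op 1 (rotate(-1)): offset=5, physical=[A,B,C,D,E,F], logical=[F,A,B,C,D,E]
After op 2 (rotate(-2)): offset=3, physical=[A,B,C,D,E,F], logical=[D,E,F,A,B,C]
After op 3 (replace(1, 'i')): offset=3, physical=[A,B,C,D,i,F], logical=[D,i,F,A,B,C]
After op 4 (swap(0, 3)): offset=3, physical=[D,B,C,A,i,F], logical=[A,i,F,D,B,C]
After op 5 (swap(5, 2)): offset=3, physical=[D,B,F,A,i,C], logical=[A,i,C,D,B,F]
After op 6 (rotate(-2)): offset=1, physical=[D,B,F,A,i,C], logical=[B,F,A,i,C,D]
After op 7 (rotate(+2)): offset=3, physical=[D,B,F,A,i,C], logical=[A,i,C,D,B,F]
After op 8 (replace(1, 'j')): offset=3, physical=[D,B,F,A,j,C], logical=[A,j,C,D,B,F]
After op 9 (rotate(-1)): offset=2, physical=[D,B,F,A,j,C], logical=[F,A,j,C,D,B]
After op 10 (swap(0, 4)): offset=2, physical=[F,B,D,A,j,C], logical=[D,A,j,C,F,B]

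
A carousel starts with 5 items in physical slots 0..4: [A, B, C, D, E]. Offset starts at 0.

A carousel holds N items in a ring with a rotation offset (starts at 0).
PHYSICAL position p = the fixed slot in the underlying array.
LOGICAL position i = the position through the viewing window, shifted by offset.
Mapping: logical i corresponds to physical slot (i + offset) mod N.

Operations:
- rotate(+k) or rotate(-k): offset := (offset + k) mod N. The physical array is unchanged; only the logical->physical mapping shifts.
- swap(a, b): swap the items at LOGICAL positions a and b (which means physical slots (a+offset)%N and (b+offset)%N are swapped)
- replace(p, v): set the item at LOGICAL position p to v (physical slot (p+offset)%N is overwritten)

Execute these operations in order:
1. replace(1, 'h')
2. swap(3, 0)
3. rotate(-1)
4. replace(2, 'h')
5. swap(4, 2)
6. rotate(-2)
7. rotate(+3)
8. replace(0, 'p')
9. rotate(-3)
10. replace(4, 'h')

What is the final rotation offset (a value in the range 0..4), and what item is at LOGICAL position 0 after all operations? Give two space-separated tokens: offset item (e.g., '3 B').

Answer: 2 C

Derivation:
After op 1 (replace(1, 'h')): offset=0, physical=[A,h,C,D,E], logical=[A,h,C,D,E]
After op 2 (swap(3, 0)): offset=0, physical=[D,h,C,A,E], logical=[D,h,C,A,E]
After op 3 (rotate(-1)): offset=4, physical=[D,h,C,A,E], logical=[E,D,h,C,A]
After op 4 (replace(2, 'h')): offset=4, physical=[D,h,C,A,E], logical=[E,D,h,C,A]
After op 5 (swap(4, 2)): offset=4, physical=[D,A,C,h,E], logical=[E,D,A,C,h]
After op 6 (rotate(-2)): offset=2, physical=[D,A,C,h,E], logical=[C,h,E,D,A]
After op 7 (rotate(+3)): offset=0, physical=[D,A,C,h,E], logical=[D,A,C,h,E]
After op 8 (replace(0, 'p')): offset=0, physical=[p,A,C,h,E], logical=[p,A,C,h,E]
After op 9 (rotate(-3)): offset=2, physical=[p,A,C,h,E], logical=[C,h,E,p,A]
After op 10 (replace(4, 'h')): offset=2, physical=[p,h,C,h,E], logical=[C,h,E,p,h]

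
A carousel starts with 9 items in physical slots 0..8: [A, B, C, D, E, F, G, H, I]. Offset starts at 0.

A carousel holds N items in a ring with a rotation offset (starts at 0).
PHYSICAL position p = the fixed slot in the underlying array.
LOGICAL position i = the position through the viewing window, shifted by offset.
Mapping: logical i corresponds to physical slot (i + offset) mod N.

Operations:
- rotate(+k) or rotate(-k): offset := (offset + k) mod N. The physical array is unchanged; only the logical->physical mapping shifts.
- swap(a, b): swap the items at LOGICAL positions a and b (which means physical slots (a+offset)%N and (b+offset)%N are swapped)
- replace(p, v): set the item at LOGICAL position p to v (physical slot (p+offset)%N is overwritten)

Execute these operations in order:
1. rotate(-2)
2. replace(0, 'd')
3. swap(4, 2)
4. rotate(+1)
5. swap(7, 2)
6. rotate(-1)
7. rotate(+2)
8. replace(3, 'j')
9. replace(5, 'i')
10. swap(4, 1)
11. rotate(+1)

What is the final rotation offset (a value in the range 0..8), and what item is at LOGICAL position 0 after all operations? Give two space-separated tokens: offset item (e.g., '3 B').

After op 1 (rotate(-2)): offset=7, physical=[A,B,C,D,E,F,G,H,I], logical=[H,I,A,B,C,D,E,F,G]
After op 2 (replace(0, 'd')): offset=7, physical=[A,B,C,D,E,F,G,d,I], logical=[d,I,A,B,C,D,E,F,G]
After op 3 (swap(4, 2)): offset=7, physical=[C,B,A,D,E,F,G,d,I], logical=[d,I,C,B,A,D,E,F,G]
After op 4 (rotate(+1)): offset=8, physical=[C,B,A,D,E,F,G,d,I], logical=[I,C,B,A,D,E,F,G,d]
After op 5 (swap(7, 2)): offset=8, physical=[C,G,A,D,E,F,B,d,I], logical=[I,C,G,A,D,E,F,B,d]
After op 6 (rotate(-1)): offset=7, physical=[C,G,A,D,E,F,B,d,I], logical=[d,I,C,G,A,D,E,F,B]
After op 7 (rotate(+2)): offset=0, physical=[C,G,A,D,E,F,B,d,I], logical=[C,G,A,D,E,F,B,d,I]
After op 8 (replace(3, 'j')): offset=0, physical=[C,G,A,j,E,F,B,d,I], logical=[C,G,A,j,E,F,B,d,I]
After op 9 (replace(5, 'i')): offset=0, physical=[C,G,A,j,E,i,B,d,I], logical=[C,G,A,j,E,i,B,d,I]
After op 10 (swap(4, 1)): offset=0, physical=[C,E,A,j,G,i,B,d,I], logical=[C,E,A,j,G,i,B,d,I]
After op 11 (rotate(+1)): offset=1, physical=[C,E,A,j,G,i,B,d,I], logical=[E,A,j,G,i,B,d,I,C]

Answer: 1 E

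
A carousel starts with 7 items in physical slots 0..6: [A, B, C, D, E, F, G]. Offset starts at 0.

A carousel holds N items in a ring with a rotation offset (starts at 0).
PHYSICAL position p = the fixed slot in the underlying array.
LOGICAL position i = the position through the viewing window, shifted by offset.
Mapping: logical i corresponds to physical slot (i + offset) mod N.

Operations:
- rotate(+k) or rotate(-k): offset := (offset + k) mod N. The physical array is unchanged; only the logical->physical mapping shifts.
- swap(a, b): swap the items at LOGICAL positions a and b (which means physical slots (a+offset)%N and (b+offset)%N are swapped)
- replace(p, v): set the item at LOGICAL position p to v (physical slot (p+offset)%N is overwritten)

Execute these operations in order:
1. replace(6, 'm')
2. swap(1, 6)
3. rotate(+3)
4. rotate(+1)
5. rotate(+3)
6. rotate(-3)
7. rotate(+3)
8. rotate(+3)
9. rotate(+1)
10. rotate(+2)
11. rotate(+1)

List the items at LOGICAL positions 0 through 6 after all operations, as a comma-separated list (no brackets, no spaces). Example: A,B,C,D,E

After op 1 (replace(6, 'm')): offset=0, physical=[A,B,C,D,E,F,m], logical=[A,B,C,D,E,F,m]
After op 2 (swap(1, 6)): offset=0, physical=[A,m,C,D,E,F,B], logical=[A,m,C,D,E,F,B]
After op 3 (rotate(+3)): offset=3, physical=[A,m,C,D,E,F,B], logical=[D,E,F,B,A,m,C]
After op 4 (rotate(+1)): offset=4, physical=[A,m,C,D,E,F,B], logical=[E,F,B,A,m,C,D]
After op 5 (rotate(+3)): offset=0, physical=[A,m,C,D,E,F,B], logical=[A,m,C,D,E,F,B]
After op 6 (rotate(-3)): offset=4, physical=[A,m,C,D,E,F,B], logical=[E,F,B,A,m,C,D]
After op 7 (rotate(+3)): offset=0, physical=[A,m,C,D,E,F,B], logical=[A,m,C,D,E,F,B]
After op 8 (rotate(+3)): offset=3, physical=[A,m,C,D,E,F,B], logical=[D,E,F,B,A,m,C]
After op 9 (rotate(+1)): offset=4, physical=[A,m,C,D,E,F,B], logical=[E,F,B,A,m,C,D]
After op 10 (rotate(+2)): offset=6, physical=[A,m,C,D,E,F,B], logical=[B,A,m,C,D,E,F]
After op 11 (rotate(+1)): offset=0, physical=[A,m,C,D,E,F,B], logical=[A,m,C,D,E,F,B]

Answer: A,m,C,D,E,F,B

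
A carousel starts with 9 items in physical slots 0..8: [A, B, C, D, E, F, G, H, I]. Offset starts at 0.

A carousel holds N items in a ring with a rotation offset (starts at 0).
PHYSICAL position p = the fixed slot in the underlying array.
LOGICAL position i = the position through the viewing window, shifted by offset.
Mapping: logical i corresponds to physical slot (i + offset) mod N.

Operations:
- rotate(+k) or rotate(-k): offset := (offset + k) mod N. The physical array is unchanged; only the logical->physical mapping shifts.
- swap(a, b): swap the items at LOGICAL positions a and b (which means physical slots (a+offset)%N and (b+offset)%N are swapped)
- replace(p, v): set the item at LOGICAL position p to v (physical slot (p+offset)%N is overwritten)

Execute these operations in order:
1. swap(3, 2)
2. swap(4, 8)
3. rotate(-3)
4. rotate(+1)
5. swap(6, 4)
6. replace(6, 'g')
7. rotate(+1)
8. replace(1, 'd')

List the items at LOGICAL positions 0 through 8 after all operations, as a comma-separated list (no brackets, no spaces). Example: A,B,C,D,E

Answer: E,d,B,I,C,g,F,G,H

Derivation:
After op 1 (swap(3, 2)): offset=0, physical=[A,B,D,C,E,F,G,H,I], logical=[A,B,D,C,E,F,G,H,I]
After op 2 (swap(4, 8)): offset=0, physical=[A,B,D,C,I,F,G,H,E], logical=[A,B,D,C,I,F,G,H,E]
After op 3 (rotate(-3)): offset=6, physical=[A,B,D,C,I,F,G,H,E], logical=[G,H,E,A,B,D,C,I,F]
After op 4 (rotate(+1)): offset=7, physical=[A,B,D,C,I,F,G,H,E], logical=[H,E,A,B,D,C,I,F,G]
After op 5 (swap(6, 4)): offset=7, physical=[A,B,I,C,D,F,G,H,E], logical=[H,E,A,B,I,C,D,F,G]
After op 6 (replace(6, 'g')): offset=7, physical=[A,B,I,C,g,F,G,H,E], logical=[H,E,A,B,I,C,g,F,G]
After op 7 (rotate(+1)): offset=8, physical=[A,B,I,C,g,F,G,H,E], logical=[E,A,B,I,C,g,F,G,H]
After op 8 (replace(1, 'd')): offset=8, physical=[d,B,I,C,g,F,G,H,E], logical=[E,d,B,I,C,g,F,G,H]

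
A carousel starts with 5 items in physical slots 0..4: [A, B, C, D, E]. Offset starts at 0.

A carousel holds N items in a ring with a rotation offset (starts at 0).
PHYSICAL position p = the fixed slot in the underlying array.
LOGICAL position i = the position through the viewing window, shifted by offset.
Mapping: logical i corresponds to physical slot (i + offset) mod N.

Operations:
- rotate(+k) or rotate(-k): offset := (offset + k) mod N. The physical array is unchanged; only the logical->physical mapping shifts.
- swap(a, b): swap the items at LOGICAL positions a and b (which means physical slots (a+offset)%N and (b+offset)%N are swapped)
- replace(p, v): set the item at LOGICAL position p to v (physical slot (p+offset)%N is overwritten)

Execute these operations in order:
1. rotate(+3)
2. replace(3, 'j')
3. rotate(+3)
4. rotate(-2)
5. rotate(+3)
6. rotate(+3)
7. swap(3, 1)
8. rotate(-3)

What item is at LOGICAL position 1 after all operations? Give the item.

After op 1 (rotate(+3)): offset=3, physical=[A,B,C,D,E], logical=[D,E,A,B,C]
After op 2 (replace(3, 'j')): offset=3, physical=[A,j,C,D,E], logical=[D,E,A,j,C]
After op 3 (rotate(+3)): offset=1, physical=[A,j,C,D,E], logical=[j,C,D,E,A]
After op 4 (rotate(-2)): offset=4, physical=[A,j,C,D,E], logical=[E,A,j,C,D]
After op 5 (rotate(+3)): offset=2, physical=[A,j,C,D,E], logical=[C,D,E,A,j]
After op 6 (rotate(+3)): offset=0, physical=[A,j,C,D,E], logical=[A,j,C,D,E]
After op 7 (swap(3, 1)): offset=0, physical=[A,D,C,j,E], logical=[A,D,C,j,E]
After op 8 (rotate(-3)): offset=2, physical=[A,D,C,j,E], logical=[C,j,E,A,D]

Answer: j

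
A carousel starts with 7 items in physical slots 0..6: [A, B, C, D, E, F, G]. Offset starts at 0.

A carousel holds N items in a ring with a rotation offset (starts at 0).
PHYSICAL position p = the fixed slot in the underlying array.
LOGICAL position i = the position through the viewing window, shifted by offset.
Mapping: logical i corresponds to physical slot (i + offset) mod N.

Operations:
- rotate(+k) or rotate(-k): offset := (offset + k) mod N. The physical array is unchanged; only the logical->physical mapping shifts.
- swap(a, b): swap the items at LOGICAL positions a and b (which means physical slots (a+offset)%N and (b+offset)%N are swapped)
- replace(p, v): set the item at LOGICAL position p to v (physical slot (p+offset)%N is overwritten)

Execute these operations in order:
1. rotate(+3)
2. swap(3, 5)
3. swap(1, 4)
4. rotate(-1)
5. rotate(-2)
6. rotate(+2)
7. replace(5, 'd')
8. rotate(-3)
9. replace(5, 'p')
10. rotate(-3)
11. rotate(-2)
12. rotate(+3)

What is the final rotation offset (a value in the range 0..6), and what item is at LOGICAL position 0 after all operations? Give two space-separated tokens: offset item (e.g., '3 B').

Answer: 4 p

Derivation:
After op 1 (rotate(+3)): offset=3, physical=[A,B,C,D,E,F,G], logical=[D,E,F,G,A,B,C]
After op 2 (swap(3, 5)): offset=3, physical=[A,G,C,D,E,F,B], logical=[D,E,F,B,A,G,C]
After op 3 (swap(1, 4)): offset=3, physical=[E,G,C,D,A,F,B], logical=[D,A,F,B,E,G,C]
After op 4 (rotate(-1)): offset=2, physical=[E,G,C,D,A,F,B], logical=[C,D,A,F,B,E,G]
After op 5 (rotate(-2)): offset=0, physical=[E,G,C,D,A,F,B], logical=[E,G,C,D,A,F,B]
After op 6 (rotate(+2)): offset=2, physical=[E,G,C,D,A,F,B], logical=[C,D,A,F,B,E,G]
After op 7 (replace(5, 'd')): offset=2, physical=[d,G,C,D,A,F,B], logical=[C,D,A,F,B,d,G]
After op 8 (rotate(-3)): offset=6, physical=[d,G,C,D,A,F,B], logical=[B,d,G,C,D,A,F]
After op 9 (replace(5, 'p')): offset=6, physical=[d,G,C,D,p,F,B], logical=[B,d,G,C,D,p,F]
After op 10 (rotate(-3)): offset=3, physical=[d,G,C,D,p,F,B], logical=[D,p,F,B,d,G,C]
After op 11 (rotate(-2)): offset=1, physical=[d,G,C,D,p,F,B], logical=[G,C,D,p,F,B,d]
After op 12 (rotate(+3)): offset=4, physical=[d,G,C,D,p,F,B], logical=[p,F,B,d,G,C,D]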